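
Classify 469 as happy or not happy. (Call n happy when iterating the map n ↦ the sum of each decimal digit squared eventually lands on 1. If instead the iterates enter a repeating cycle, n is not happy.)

happy

469 → 4² + 6² + 9² = 16 + 36 + 81 = 133
133 → 1² + 3² + 3² = 1 + 9 + 9 = 19
19 → 1² + 9² = 1 + 81 = 82
82 → 8² + 2² = 64 + 4 = 68
68 → 6² + 8² = 36 + 64 = 100
100 → 1² + 0² + 0² = 1 + 0 + 0 = 1  — reached 1.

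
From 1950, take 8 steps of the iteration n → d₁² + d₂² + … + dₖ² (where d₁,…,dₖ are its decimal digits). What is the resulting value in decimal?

1950 → 1² + 9² + 5² + 0² = 1 + 81 + 25 + 0 = 107
107 → 1² + 0² + 7² = 1 + 0 + 49 = 50
50 → 5² + 0² = 25 + 0 = 25
25 → 2² + 5² = 4 + 25 = 29
29 → 2² + 9² = 4 + 81 = 85
85 → 8² + 5² = 64 + 25 = 89
89 → 8² + 9² = 64 + 81 = 145
145 → 1² + 4² + 5² = 1 + 16 + 25 = 42

42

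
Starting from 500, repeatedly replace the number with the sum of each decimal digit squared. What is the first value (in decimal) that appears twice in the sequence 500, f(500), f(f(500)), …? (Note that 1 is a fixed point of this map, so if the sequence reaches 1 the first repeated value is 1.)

500 → 5² + 0² + 0² = 25
25 → 2² + 5² = 29
29 → 2² + 9² = 85
85 → 8² + 5² = 89
89 → 8² + 9² = 145
145 → 1² + 4² + 5² = 42
42 → 4² + 2² = 20
20 → 2² + 0² = 4
4 → 4² = 16
16 → 1² + 6² = 37
37 → 3² + 7² = 58
58 → 5² + 8² = 89  — 89 already appeared earlier.

89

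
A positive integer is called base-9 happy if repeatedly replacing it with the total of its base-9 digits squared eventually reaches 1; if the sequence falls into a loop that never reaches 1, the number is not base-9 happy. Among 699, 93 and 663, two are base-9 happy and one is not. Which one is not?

93

699: 699 → 125 → 81 → 1  — reaches 1 (base-9 happy)
93: 93 → 11 → 5 → 25 → 53 → 89 → 65 → 53  — repeats 53 (not base-9 happy)
663: 663 → 101 → 9 → 1  — reaches 1 (base-9 happy)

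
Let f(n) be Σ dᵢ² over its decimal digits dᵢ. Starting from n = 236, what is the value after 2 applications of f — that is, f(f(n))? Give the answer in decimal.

236 → 49
49 → 97

97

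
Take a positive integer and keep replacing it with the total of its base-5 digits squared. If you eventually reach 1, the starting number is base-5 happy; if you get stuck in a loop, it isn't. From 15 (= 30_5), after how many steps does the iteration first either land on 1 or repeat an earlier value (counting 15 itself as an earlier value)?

15 = (3,0)_5 → 3² + 0² = 9
9 = (1,4)_5 → 1² + 4² = 17
17 = (3,2)_5 → 3² + 2² = 13
13 = (2,3)_5 → 2² + 3² = 13  — 13 repeats.
That took 4 steps.

4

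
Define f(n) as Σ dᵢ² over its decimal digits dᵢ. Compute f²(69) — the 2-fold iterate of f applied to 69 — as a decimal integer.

51

69 → 117
117 → 51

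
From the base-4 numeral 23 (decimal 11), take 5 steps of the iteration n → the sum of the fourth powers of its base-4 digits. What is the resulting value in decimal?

16

11 = (2,3)_4 → 2⁴ + 3⁴ = 97
97 = (1,2,0,1)_4 → 1⁴ + 2⁴ + 0⁴ + 1⁴ = 18
18 = (1,0,2)_4 → 1⁴ + 0⁴ + 2⁴ = 17
17 = (1,0,1)_4 → 1⁴ + 0⁴ + 1⁴ = 2
2 = (2)_4 → 2⁴ = 16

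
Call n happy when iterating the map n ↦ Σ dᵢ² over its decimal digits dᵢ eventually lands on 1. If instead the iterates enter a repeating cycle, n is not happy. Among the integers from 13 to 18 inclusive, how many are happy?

13: 13 → 10 → 1  (reaches 1)
14: 14 → 17 → 50 → 25 → 29 → 85 → 89 → 145 → 42 → 20 → 4 → 16 → 37 → 58 → 89  (repeats 89)
15: 15 → 26 → 40 → 16 → 37 → 58 → 89 → 145 → 42 → 20 → 4 → 16  (repeats 16)
16: 16 → 37 → 58 → 89 → 145 → 42 → 20 → 4 → 16  (repeats 16)
17: 17 → 50 → 25 → 29 → 85 → 89 → 145 → 42 → 20 → 4 → 16 → 37 → 58 → 89  (repeats 89)
18: 18 → 65 → 61 → 37 → 58 → 89 → 145 → 42 → 20 → 4 → 16 → 37  (repeats 37)
happy: 13

1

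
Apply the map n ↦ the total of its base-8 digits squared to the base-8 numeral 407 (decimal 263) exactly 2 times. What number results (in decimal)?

2

263 = (4,0,7)_8 → 4² + 0² + 7² = 16 + 0 + 49 = 65
65 = (1,0,1)_8 → 1² + 0² + 1² = 1 + 0 + 1 = 2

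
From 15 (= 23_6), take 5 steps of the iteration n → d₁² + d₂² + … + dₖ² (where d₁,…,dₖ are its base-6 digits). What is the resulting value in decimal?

29

15 = (2,3)_6 → 2² + 3² = 4 + 9 = 13
13 = (2,1)_6 → 2² + 1² = 4 + 1 = 5
5 = (5)_6 → 5² = 25
25 = (4,1)_6 → 4² + 1² = 16 + 1 = 17
17 = (2,5)_6 → 2² + 5² = 4 + 25 = 29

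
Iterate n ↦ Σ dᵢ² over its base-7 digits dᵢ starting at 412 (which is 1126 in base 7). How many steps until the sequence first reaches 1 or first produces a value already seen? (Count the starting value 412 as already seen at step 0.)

7

412 = (1,1,2,6)_7 → 1² + 1² + 2² + 6² = 42
42 = (6,0)_7 → 6² + 0² = 36
36 = (5,1)_7 → 5² + 1² = 26
26 = (3,5)_7 → 3² + 5² = 34
34 = (4,6)_7 → 4² + 6² = 52
52 = (1,0,3)_7 → 1² + 0² + 3² = 10
10 = (1,3)_7 → 1² + 3² = 10  — 10 repeats.
That took 7 steps.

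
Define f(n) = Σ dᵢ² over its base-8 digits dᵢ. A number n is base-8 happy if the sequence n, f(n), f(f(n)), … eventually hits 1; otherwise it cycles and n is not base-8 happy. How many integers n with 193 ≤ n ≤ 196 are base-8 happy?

193: 193 → 10 → 5 → 25 → 10  (repeats 10)
194: 194 → 13 → 26 → 13  (repeats 13)
195: 195 → 18 → 8 → 1  (reaches 1)
196: 196 → 25 → 10 → 5 → 25  (repeats 25)
base-8 happy: 195

1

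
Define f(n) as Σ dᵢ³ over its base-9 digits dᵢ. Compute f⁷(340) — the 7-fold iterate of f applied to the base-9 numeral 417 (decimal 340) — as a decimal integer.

1198

340 = (4,1,7)_9 → 408
408 = (5,0,3)_9 → 152
152 = (1,7,8)_9 → 856
856 = (1,1,5,1)_9 → 128
128 = (1,5,2)_9 → 134
134 = (1,5,8)_9 → 638
638 = (7,7,8)_9 → 1198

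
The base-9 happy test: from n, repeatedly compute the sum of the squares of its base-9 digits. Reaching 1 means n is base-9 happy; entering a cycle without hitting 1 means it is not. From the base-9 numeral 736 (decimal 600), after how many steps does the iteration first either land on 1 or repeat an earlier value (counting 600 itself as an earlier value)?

600 = (7,3,6)_9 → 7² + 3² + 6² = 49 + 9 + 36 = 94
94 = (1,1,4)_9 → 1² + 1² + 4² = 1 + 1 + 16 = 18
18 = (2,0)_9 → 2² + 0² = 4 + 0 = 4
4 = (4)_9 → 4² = 16
16 = (1,7)_9 → 1² + 7² = 1 + 49 = 50
50 = (5,5)_9 → 5² + 5² = 25 + 25 = 50  — 50 repeats.
That took 6 steps.

6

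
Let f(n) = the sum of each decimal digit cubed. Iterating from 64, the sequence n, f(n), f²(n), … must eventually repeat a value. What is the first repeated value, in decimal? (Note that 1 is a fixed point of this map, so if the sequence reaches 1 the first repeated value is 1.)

64 → 6³ + 4³ = 280
280 → 2³ + 8³ + 0³ = 520
520 → 5³ + 2³ + 0³ = 133
133 → 1³ + 3³ + 3³ = 55
55 → 5³ + 5³ = 250
250 → 2³ + 5³ + 0³ = 133  — 133 already appeared earlier.

133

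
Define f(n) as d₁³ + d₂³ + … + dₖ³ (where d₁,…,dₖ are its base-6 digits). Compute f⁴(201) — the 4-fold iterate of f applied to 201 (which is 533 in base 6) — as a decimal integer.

201 = (5,3,3)_6 → 5³ + 3³ + 3³ = 179
179 = (4,5,5)_6 → 4³ + 5³ + 5³ = 314
314 = (1,2,4,2)_6 → 1³ + 2³ + 4³ + 2³ = 81
81 = (2,1,3)_6 → 2³ + 1³ + 3³ = 36

36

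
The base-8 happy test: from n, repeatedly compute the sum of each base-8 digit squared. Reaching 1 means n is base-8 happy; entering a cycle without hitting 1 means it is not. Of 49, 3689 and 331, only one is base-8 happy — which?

49: 49 → 37 → 41 → 26 → 13 → 26  — repeats 26 (not base-8 happy)
3689: 3689 → 76 → 18 → 8 → 1  — reaches 1 (base-8 happy)
331: 331 → 35 → 25 → 10 → 5 → 25  — repeats 25 (not base-8 happy)

3689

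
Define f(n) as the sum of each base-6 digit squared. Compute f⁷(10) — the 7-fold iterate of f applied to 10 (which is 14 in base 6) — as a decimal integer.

5

10 = (1,4)_6 → 1² + 4² = 1 + 16 = 17
17 = (2,5)_6 → 2² + 5² = 4 + 25 = 29
29 = (4,5)_6 → 4² + 5² = 16 + 25 = 41
41 = (1,0,5)_6 → 1² + 0² + 5² = 1 + 0 + 25 = 26
26 = (4,2)_6 → 4² + 2² = 16 + 4 = 20
20 = (3,2)_6 → 3² + 2² = 9 + 4 = 13
13 = (2,1)_6 → 2² + 1² = 4 + 1 = 5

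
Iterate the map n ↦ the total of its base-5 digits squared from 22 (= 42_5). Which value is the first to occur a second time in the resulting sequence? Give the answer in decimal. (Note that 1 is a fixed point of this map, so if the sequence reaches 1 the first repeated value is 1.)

22 = (4,2)_5 → 4² + 2² = 20
20 = (4,0)_5 → 4² + 0² = 16
16 = (3,1)_5 → 3² + 1² = 10
10 = (2,0)_5 → 2² + 0² = 4
4 = (4)_5 → 4² = 16  — 16 already appeared earlier.

16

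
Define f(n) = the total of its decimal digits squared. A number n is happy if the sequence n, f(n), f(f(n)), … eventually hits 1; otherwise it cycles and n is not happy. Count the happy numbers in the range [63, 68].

1

63: 63 → 45 → 41 → 17 → 50 → 25 → 29 → 85 → 89 → 145 → 42 → 20 → 4 → 16 → 37 → 58 → 89  (repeats 89)
64: 64 → 52 → 29 → 85 → 89 → 145 → 42 → 20 → 4 → 16 → 37 → 58 → 89  (repeats 89)
65: 65 → 61 → 37 → 58 → 89 → 145 → 42 → 20 → 4 → 16 → 37  (repeats 37)
66: 66 → 72 → 53 → 34 → 25 → 29 → 85 → 89 → 145 → 42 → 20 → 4 → 16 → 37 → 58 → 89  (repeats 89)
67: 67 → 85 → 89 → 145 → 42 → 20 → 4 → 16 → 37 → 58 → 89  (repeats 89)
68: 68 → 100 → 1  (reaches 1)
happy: 68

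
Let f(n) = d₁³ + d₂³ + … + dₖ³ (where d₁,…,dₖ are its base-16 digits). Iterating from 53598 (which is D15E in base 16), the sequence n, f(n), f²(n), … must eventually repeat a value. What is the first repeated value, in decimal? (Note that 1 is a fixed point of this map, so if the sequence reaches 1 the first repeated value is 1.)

5103

53598 = (13,1,5,14)_16 → 13³ + 1³ + 5³ + 14³ = 5067
5067 = (1,3,12,11)_16 → 1³ + 3³ + 12³ + 11³ = 3087
3087 = (12,0,15)_16 → 12³ + 0³ + 15³ = 5103
5103 = (1,3,14,15)_16 → 1³ + 3³ + 14³ + 15³ = 6147
6147 = (1,8,0,3)_16 → 1³ + 8³ + 0³ + 3³ = 540
540 = (2,1,12)_16 → 2³ + 1³ + 12³ = 1737
1737 = (6,12,9)_16 → 6³ + 12³ + 9³ = 2673
2673 = (10,7,1)_16 → 10³ + 7³ + 1³ = 1344
1344 = (5,4,0)_16 → 5³ + 4³ + 0³ = 189
189 = (11,13)_16 → 11³ + 13³ = 3528
3528 = (13,12,8)_16 → 13³ + 12³ + 8³ = 4437
4437 = (1,1,5,5)_16 → 1³ + 1³ + 5³ + 5³ = 252
252 = (15,12)_16 → 15³ + 12³ = 5103  — 5103 already appeared earlier.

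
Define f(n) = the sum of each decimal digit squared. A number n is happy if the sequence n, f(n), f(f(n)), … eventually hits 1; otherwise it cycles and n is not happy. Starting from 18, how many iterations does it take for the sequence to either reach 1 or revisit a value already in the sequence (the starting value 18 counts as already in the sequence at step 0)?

11

18 → 1² + 8² = 65
65 → 6² + 5² = 61
61 → 6² + 1² = 37
37 → 3² + 7² = 58
58 → 5² + 8² = 89
89 → 8² + 9² = 145
145 → 1² + 4² + 5² = 42
42 → 4² + 2² = 20
20 → 2² + 0² = 4
4 → 4² = 16
16 → 1² + 6² = 37  — 37 repeats.
That took 11 steps.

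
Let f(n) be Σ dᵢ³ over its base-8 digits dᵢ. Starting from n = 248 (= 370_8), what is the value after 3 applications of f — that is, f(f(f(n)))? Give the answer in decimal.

277

248 = (3,7,0)_8 → 3³ + 7³ + 0³ = 370
370 = (5,6,2)_8 → 5³ + 6³ + 2³ = 349
349 = (5,3,5)_8 → 5³ + 3³ + 5³ = 277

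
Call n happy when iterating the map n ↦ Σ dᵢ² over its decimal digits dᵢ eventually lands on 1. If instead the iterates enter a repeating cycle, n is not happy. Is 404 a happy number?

404 → 4² + 0² + 4² = 16 + 0 + 16 = 32
32 → 3² + 2² = 9 + 4 = 13
13 → 1² + 3² = 1 + 9 = 10
10 → 1² + 0² = 1 + 0 = 1  — reached 1.

happy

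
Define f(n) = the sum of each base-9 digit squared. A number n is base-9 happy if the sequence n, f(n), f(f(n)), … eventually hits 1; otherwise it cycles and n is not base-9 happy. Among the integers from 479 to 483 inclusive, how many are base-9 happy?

1

479: 479 → 93 → 11 → 5 → 25 → 53 → 89 → 65 → 53  (repeats 53)
480: 480 → 98 → 66 → 58 → 52 → 74 → 68 → 74  (repeats 74)
481: 481 → 105 → 41 → 41  (repeats 41)
482: 482 → 114 → 46 → 26 → 68 → 74 → 68  (repeats 68)
483: 483 → 125 → 81 → 1  (reaches 1)
base-9 happy: 483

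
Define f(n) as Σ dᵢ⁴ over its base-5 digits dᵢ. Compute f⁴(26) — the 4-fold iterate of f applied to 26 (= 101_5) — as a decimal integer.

98

26 = (1,0,1)_5 → 1⁴ + 0⁴ + 1⁴ = 2
2 = (2)_5 → 2⁴ = 16
16 = (3,1)_5 → 3⁴ + 1⁴ = 82
82 = (3,1,2)_5 → 3⁴ + 1⁴ + 2⁴ = 98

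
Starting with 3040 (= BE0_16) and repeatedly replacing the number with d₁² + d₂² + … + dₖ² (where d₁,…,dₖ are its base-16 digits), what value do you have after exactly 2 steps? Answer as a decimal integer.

3040 = (11,14,0)_16 → 317
317 = (1,3,13)_16 → 179

179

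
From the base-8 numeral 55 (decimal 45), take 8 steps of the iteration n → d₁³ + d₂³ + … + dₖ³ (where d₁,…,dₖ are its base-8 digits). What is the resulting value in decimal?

476

45 = (5,5)_8 → 5³ + 5³ = 250
250 = (3,7,2)_8 → 3³ + 7³ + 2³ = 378
378 = (5,7,2)_8 → 5³ + 7³ + 2³ = 476
476 = (7,3,4)_8 → 7³ + 3³ + 4³ = 434
434 = (6,6,2)_8 → 6³ + 6³ + 2³ = 440
440 = (6,7,0)_8 → 6³ + 7³ + 0³ = 559
559 = (1,0,5,7)_8 → 1³ + 0³ + 5³ + 7³ = 469
469 = (7,2,5)_8 → 7³ + 2³ + 5³ = 476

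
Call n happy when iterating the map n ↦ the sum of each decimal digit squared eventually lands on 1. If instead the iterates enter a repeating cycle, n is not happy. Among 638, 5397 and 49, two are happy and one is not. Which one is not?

5397

638: 638 → 109 → 82 → 68 → 100 → 1  — reaches 1 (happy)
5397: 5397 → 164 → 53 → 34 → 25 → 29 → 85 → 89 → 145 → 42 → 20 → 4 → 16 → 37 → 58 → 89  — repeats 89 (not happy)
49: 49 → 97 → 130 → 10 → 1  — reaches 1 (happy)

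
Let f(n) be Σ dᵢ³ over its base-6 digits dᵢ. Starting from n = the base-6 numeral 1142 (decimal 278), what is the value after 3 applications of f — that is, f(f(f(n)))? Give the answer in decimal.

72

278 = (1,1,4,2)_6 → 1³ + 1³ + 4³ + 2³ = 74
74 = (2,0,2)_6 → 2³ + 0³ + 2³ = 16
16 = (2,4)_6 → 2³ + 4³ = 72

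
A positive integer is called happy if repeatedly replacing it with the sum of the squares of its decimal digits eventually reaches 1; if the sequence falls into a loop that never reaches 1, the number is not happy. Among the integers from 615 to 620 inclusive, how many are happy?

615: 615 → 62 → 40 → 16 → 37 → 58 → 89 → 145 → 42 → 20 → 4 → 16  — not happy
616: 616 → 73 → 58 → 89 → 145 → 42 → 20 → 4 → 16 → 37 → 58  — not happy
617: 617 → 86 → 100 → 1  — happy
618: 618 → 101 → 2 → 4 → 16 → 37 → 58 → 89 → 145 → 42 → 20 → 4  — not happy
619: 619 → 118 → 66 → 72 → 53 → 34 → 25 → 29 → 85 → 89 → 145 → 42 → 20 → 4 → 16 → 37 → 58 → 89  — not happy
620: 620 → 40 → 16 → 37 → 58 → 89 → 145 → 42 → 20 → 4 → 16  — not happy
happy: 617

1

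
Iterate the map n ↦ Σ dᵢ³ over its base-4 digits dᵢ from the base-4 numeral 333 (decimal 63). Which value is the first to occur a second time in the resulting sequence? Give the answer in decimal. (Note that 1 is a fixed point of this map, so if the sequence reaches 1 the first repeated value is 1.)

63 = (3,3,3)_4 → 3³ + 3³ + 3³ = 27 + 27 + 27 = 81
81 = (1,1,0,1)_4 → 1³ + 1³ + 0³ + 1³ = 1 + 1 + 0 + 1 = 3
3 = (3)_4 → 3³ = 27
27 = (1,2,3)_4 → 1³ + 2³ + 3³ = 1 + 8 + 27 = 36
36 = (2,1,0)_4 → 2³ + 1³ + 0³ = 8 + 1 + 0 = 9
9 = (2,1)_4 → 2³ + 1³ = 8 + 1 = 9  — 9 already appeared earlier.

9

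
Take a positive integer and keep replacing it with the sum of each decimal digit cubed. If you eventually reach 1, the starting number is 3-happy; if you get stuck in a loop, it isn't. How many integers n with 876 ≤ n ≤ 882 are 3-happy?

1

876: 876 → 1071 → 345 → 216 → 225 → 141 → 66 → 432 → 99 → 1458 → 702 → 351 → 153 → 153  (repeats 153)
877: 877 → 1198 → 1243 → 100 → 1  (reaches 1)
878: 878 → 1367 → 587 → 980 → 1241 → 74 → 407 → 407  (repeats 407)
879: 879 → 1584 → 702 → 351 → 153 → 153  (repeats 153)
880: 880 → 1024 → 73 → 370 → 370  (repeats 370)
881: 881 → 1025 → 134 → 92 → 737 → 713 → 371 → 371  (repeats 371)
882: 882 → 1032 → 36 → 243 → 99 → 1458 → 702 → 351 → 153 → 153  (repeats 153)
3-happy: 877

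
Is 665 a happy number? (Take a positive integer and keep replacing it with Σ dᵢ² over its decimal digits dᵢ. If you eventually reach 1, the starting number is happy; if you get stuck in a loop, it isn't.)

665 → 97
97 → 130
130 → 10
10 → 1  — reached 1.

happy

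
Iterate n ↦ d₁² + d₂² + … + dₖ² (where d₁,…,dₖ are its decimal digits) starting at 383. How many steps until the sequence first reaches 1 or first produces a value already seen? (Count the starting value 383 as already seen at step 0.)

4

383 → 3² + 8² + 3² = 9 + 64 + 9 = 82
82 → 8² + 2² = 64 + 4 = 68
68 → 6² + 8² = 36 + 64 = 100
100 → 1² + 0² + 0² = 1 + 0 + 0 = 1  — reached 1.
That took 4 steps.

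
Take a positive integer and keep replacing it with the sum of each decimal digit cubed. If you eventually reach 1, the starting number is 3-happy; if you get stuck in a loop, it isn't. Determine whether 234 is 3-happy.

not 3-happy

234 → 2³ + 3³ + 4³ = 99
99 → 9³ + 9³ = 1458
1458 → 1³ + 4³ + 5³ + 8³ = 702
702 → 7³ + 0³ + 2³ = 351
351 → 3³ + 5³ + 1³ = 153
153 → 1³ + 5³ + 3³ = 153  — 153 already seen; the sequence cycles without reaching 1.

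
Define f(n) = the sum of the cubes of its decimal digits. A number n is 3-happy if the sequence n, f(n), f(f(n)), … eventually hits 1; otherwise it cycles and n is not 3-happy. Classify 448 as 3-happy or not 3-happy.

not 3-happy

448 → 4³ + 4³ + 8³ = 64 + 64 + 512 = 640
640 → 6³ + 4³ + 0³ = 216 + 64 + 0 = 280
280 → 2³ + 8³ + 0³ = 8 + 512 + 0 = 520
520 → 5³ + 2³ + 0³ = 125 + 8 + 0 = 133
133 → 1³ + 3³ + 3³ = 1 + 27 + 27 = 55
55 → 5³ + 5³ = 125 + 125 = 250
250 → 2³ + 5³ + 0³ = 8 + 125 + 0 = 133  — 133 already seen; the sequence cycles without reaching 1.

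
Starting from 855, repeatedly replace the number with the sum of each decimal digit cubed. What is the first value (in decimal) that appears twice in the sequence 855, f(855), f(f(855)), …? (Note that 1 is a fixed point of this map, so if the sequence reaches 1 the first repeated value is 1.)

153

855 → 8³ + 5³ + 5³ = 762
762 → 7³ + 6³ + 2³ = 567
567 → 5³ + 6³ + 7³ = 684
684 → 6³ + 8³ + 4³ = 792
792 → 7³ + 9³ + 2³ = 1080
1080 → 1³ + 0³ + 8³ + 0³ = 513
513 → 5³ + 1³ + 3³ = 153
153 → 1³ + 5³ + 3³ = 153  — 153 already appeared earlier.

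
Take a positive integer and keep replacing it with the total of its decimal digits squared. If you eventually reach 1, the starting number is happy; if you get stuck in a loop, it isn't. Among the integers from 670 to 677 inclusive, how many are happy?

670: 670 → 85 → 89 → 145 → 42 → 20 → 4 → 16 → 37 → 58 → 89  — not happy
671: 671 → 86 → 100 → 1  — happy
672: 672 → 89 → 145 → 42 → 20 → 4 → 16 → 37 → 58 → 89  — not happy
673: 673 → 94 → 97 → 130 → 10 → 1  — happy
674: 674 → 101 → 2 → 4 → 16 → 37 → 58 → 89 → 145 → 42 → 20 → 4  — not happy
675: 675 → 110 → 2 → 4 → 16 → 37 → 58 → 89 → 145 → 42 → 20 → 4  — not happy
676: 676 → 121 → 6 → 36 → 45 → 41 → 17 → 50 → 25 → 29 → 85 → 89 → 145 → 42 → 20 → 4 → 16 → 37 → 58 → 89  — not happy
677: 677 → 134 → 26 → 40 → 16 → 37 → 58 → 89 → 145 → 42 → 20 → 4 → 16  — not happy
happy: 671, 673

2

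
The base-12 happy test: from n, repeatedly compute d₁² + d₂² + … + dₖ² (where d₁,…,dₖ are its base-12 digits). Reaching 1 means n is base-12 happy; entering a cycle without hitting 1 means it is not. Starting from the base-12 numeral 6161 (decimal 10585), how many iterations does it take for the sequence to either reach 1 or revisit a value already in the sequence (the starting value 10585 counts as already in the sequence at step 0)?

5

10585 = (6,1,6,1)_12 → 6² + 1² + 6² + 1² = 74
74 = (6,2)_12 → 6² + 2² = 40
40 = (3,4)_12 → 3² + 4² = 25
25 = (2,1)_12 → 2² + 1² = 5
5 = (5)_12 → 5² = 25  — 25 repeats.
That took 5 steps.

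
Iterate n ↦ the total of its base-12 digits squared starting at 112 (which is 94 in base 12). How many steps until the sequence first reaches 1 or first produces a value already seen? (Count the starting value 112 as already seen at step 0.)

5

112 = (9,4)_12 → 9² + 4² = 81 + 16 = 97
97 = (8,1)_12 → 8² + 1² = 64 + 1 = 65
65 = (5,5)_12 → 5² + 5² = 25 + 25 = 50
50 = (4,2)_12 → 4² + 2² = 16 + 4 = 20
20 = (1,8)_12 → 1² + 8² = 1 + 64 = 65  — 65 repeats.
That took 5 steps.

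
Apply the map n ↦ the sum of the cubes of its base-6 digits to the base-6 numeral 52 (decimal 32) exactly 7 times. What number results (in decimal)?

32 = (5,2)_6 → 5³ + 2³ = 125 + 8 = 133
133 = (3,4,1)_6 → 3³ + 4³ + 1³ = 27 + 64 + 1 = 92
92 = (2,3,2)_6 → 2³ + 3³ + 2³ = 8 + 27 + 8 = 43
43 = (1,1,1)_6 → 1³ + 1³ + 1³ = 1 + 1 + 1 = 3
3 = (3)_6 → 3³ = 27
27 = (4,3)_6 → 4³ + 3³ = 64 + 27 = 91
91 = (2,3,1)_6 → 2³ + 3³ + 1³ = 8 + 27 + 1 = 36

36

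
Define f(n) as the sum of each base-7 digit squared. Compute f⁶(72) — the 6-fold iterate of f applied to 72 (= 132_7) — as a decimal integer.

4

72 = (1,3,2)_7 → 14
14 = (2,0)_7 → 4
4 = (4)_7 → 16
16 = (2,2)_7 → 8
8 = (1,1)_7 → 2
2 = (2)_7 → 4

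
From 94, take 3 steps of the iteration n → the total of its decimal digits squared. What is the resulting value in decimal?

94 → 9² + 4² = 81 + 16 = 97
97 → 9² + 7² = 81 + 49 = 130
130 → 1² + 3² + 0² = 1 + 9 + 0 = 10

10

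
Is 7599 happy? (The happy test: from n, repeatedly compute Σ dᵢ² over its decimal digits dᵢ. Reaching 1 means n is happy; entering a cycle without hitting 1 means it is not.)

happy

7599 → 7² + 5² + 9² + 9² = 236
236 → 2² + 3² + 6² = 49
49 → 4² + 9² = 97
97 → 9² + 7² = 130
130 → 1² + 3² + 0² = 10
10 → 1² + 0² = 1  — reached 1.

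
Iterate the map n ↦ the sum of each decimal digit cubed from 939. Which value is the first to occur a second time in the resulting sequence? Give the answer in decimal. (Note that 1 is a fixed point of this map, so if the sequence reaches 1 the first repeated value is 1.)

939 → 9³ + 3³ + 9³ = 1485
1485 → 1³ + 4³ + 8³ + 5³ = 702
702 → 7³ + 0³ + 2³ = 351
351 → 3³ + 5³ + 1³ = 153
153 → 1³ + 5³ + 3³ = 153  — 153 already appeared earlier.

153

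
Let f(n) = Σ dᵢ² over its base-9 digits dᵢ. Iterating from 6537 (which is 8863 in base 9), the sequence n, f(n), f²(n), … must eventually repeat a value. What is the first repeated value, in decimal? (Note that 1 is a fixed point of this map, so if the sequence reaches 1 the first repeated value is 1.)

6537 = (8,8,6,3)_9 → 173
173 = (2,1,2)_9 → 9
9 = (1,0)_9 → 1  — reached the fixed point 1.
1 → 1, so 1 is the first repeated value.

1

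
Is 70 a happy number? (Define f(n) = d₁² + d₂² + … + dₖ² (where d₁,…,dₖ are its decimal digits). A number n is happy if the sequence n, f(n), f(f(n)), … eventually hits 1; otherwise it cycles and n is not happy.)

happy

70 → 7² + 0² = 49 + 0 = 49
49 → 4² + 9² = 16 + 81 = 97
97 → 9² + 7² = 81 + 49 = 130
130 → 1² + 3² + 0² = 1 + 9 + 0 = 10
10 → 1² + 0² = 1 + 0 = 1  — reached 1.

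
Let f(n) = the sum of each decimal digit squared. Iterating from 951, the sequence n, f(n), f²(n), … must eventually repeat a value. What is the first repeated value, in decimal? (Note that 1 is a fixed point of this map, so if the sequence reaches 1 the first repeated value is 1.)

951 → 9² + 5² + 1² = 81 + 25 + 1 = 107
107 → 1² + 0² + 7² = 1 + 0 + 49 = 50
50 → 5² + 0² = 25 + 0 = 25
25 → 2² + 5² = 4 + 25 = 29
29 → 2² + 9² = 4 + 81 = 85
85 → 8² + 5² = 64 + 25 = 89
89 → 8² + 9² = 64 + 81 = 145
145 → 1² + 4² + 5² = 1 + 16 + 25 = 42
42 → 4² + 2² = 16 + 4 = 20
20 → 2² + 0² = 4 + 0 = 4
4 → 4² = 16
16 → 1² + 6² = 1 + 36 = 37
37 → 3² + 7² = 9 + 49 = 58
58 → 5² + 8² = 25 + 64 = 89  — 89 already appeared earlier.

89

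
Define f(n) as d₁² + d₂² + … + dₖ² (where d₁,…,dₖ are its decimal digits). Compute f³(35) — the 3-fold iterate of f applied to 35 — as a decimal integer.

35 → 3² + 5² = 9 + 25 = 34
34 → 3² + 4² = 9 + 16 = 25
25 → 2² + 5² = 4 + 25 = 29

29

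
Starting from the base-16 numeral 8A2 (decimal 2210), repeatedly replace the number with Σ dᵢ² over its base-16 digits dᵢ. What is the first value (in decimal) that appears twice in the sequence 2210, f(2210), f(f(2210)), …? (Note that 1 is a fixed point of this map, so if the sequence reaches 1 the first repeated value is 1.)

2210 = (8,10,2)_16 → 8² + 10² + 2² = 64 + 100 + 4 = 168
168 = (10,8)_16 → 10² + 8² = 100 + 64 = 164
164 = (10,4)_16 → 10² + 4² = 100 + 16 = 116
116 = (7,4)_16 → 7² + 4² = 49 + 16 = 65
65 = (4,1)_16 → 4² + 1² = 16 + 1 = 17
17 = (1,1)_16 → 1² + 1² = 1 + 1 = 2
2 = (2)_16 → 2² = 4
4 = (4)_16 → 4² = 16
16 = (1,0)_16 → 1² + 0² = 1 + 0 = 1  — reached the fixed point 1.
1 → 1, so 1 is the first repeated value.

1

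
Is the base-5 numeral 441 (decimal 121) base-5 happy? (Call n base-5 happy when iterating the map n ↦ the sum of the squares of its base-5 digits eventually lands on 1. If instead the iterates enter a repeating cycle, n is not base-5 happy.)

base-5 happy

121 = (4,4,1)_5 → 4² + 4² + 1² = 16 + 16 + 1 = 33
33 = (1,1,3)_5 → 1² + 1² + 3² = 1 + 1 + 9 = 11
11 = (2,1)_5 → 2² + 1² = 4 + 1 = 5
5 = (1,0)_5 → 1² + 0² = 1 + 0 = 1  — reached 1.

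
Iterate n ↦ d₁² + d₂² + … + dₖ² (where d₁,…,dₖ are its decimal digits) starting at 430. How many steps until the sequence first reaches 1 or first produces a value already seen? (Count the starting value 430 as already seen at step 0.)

12

430 → 4² + 3² + 0² = 16 + 9 + 0 = 25
25 → 2² + 5² = 4 + 25 = 29
29 → 2² + 9² = 4 + 81 = 85
85 → 8² + 5² = 64 + 25 = 89
89 → 8² + 9² = 64 + 81 = 145
145 → 1² + 4² + 5² = 1 + 16 + 25 = 42
42 → 4² + 2² = 16 + 4 = 20
20 → 2² + 0² = 4 + 0 = 4
4 → 4² = 16
16 → 1² + 6² = 1 + 36 = 37
37 → 3² + 7² = 9 + 49 = 58
58 → 5² + 8² = 25 + 64 = 89  — 89 repeats.
That took 12 steps.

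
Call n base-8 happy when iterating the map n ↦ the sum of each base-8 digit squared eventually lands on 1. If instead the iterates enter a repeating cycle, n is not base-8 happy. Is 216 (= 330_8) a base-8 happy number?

216 = (3,3,0)_8 → 18
18 = (2,2)_8 → 8
8 = (1,0)_8 → 1  — reached 1.

base-8 happy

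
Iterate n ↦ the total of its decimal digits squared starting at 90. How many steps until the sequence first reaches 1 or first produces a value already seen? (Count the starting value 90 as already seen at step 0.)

90 → 9² + 0² = 81 + 0 = 81
81 → 8² + 1² = 64 + 1 = 65
65 → 6² + 5² = 36 + 25 = 61
61 → 6² + 1² = 36 + 1 = 37
37 → 3² + 7² = 9 + 49 = 58
58 → 5² + 8² = 25 + 64 = 89
89 → 8² + 9² = 64 + 81 = 145
145 → 1² + 4² + 5² = 1 + 16 + 25 = 42
42 → 4² + 2² = 16 + 4 = 20
20 → 2² + 0² = 4 + 0 = 4
4 → 4² = 16
16 → 1² + 6² = 1 + 36 = 37  — 37 repeats.
That took 12 steps.

12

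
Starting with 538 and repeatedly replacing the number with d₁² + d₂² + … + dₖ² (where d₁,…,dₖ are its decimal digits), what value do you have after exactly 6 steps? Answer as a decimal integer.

538 → 5² + 3² + 8² = 98
98 → 9² + 8² = 145
145 → 1² + 4² + 5² = 42
42 → 4² + 2² = 20
20 → 2² + 0² = 4
4 → 4² = 16

16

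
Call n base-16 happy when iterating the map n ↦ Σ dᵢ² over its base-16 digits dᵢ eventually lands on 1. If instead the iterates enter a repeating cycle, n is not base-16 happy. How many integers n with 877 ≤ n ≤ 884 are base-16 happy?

877: 877 → 214 → 205 → 313 → 91 → 146 → 85 → 50 → 13 → 169 → 181 → 146  — not base-16 happy
878: 878 → 241 → 226 → 200 → 208 → 169 → 181 → 146 → 85 → 50 → 13 → 169  — not base-16 happy
879: 879 → 270 → 197 → 169 → 181 → 146 → 85 → 50 → 13 → 169  — not base-16 happy
880: 880 → 58 → 109 → 205 → 313 → 91 → 146 → 85 → 50 → 13 → 169 → 181 → 146  — not base-16 happy
881: 881 → 59 → 130 → 68 → 32 → 4 → 16 → 1  — base-16 happy
882: 882 → 62 → 205 → 313 → 91 → 146 → 85 → 50 → 13 → 169 → 181 → 146  — not base-16 happy
883: 883 → 67 → 25 → 82 → 29 → 170 → 200 → 208 → 169 → 181 → 146 → 85 → 50 → 13 → 169  — not base-16 happy
884: 884 → 74 → 116 → 65 → 17 → 2 → 4 → 16 → 1  — base-16 happy
base-16 happy: 881, 884

2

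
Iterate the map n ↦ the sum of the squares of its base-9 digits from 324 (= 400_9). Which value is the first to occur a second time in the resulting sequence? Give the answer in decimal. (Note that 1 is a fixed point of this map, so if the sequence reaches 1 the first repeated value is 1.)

50

324 = (4,0,0)_9 → 4² + 0² + 0² = 16 + 0 + 0 = 16
16 = (1,7)_9 → 1² + 7² = 1 + 49 = 50
50 = (5,5)_9 → 5² + 5² = 25 + 25 = 50  — 50 already appeared earlier.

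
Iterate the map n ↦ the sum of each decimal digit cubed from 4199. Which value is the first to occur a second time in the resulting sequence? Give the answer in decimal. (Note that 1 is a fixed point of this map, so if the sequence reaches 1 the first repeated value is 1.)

371

4199 → 4³ + 1³ + 9³ + 9³ = 1523
1523 → 1³ + 5³ + 2³ + 3³ = 161
161 → 1³ + 6³ + 1³ = 218
218 → 2³ + 1³ + 8³ = 521
521 → 5³ + 2³ + 1³ = 134
134 → 1³ + 3³ + 4³ = 92
92 → 9³ + 2³ = 737
737 → 7³ + 3³ + 7³ = 713
713 → 7³ + 1³ + 3³ = 371
371 → 3³ + 7³ + 1³ = 371  — 371 already appeared earlier.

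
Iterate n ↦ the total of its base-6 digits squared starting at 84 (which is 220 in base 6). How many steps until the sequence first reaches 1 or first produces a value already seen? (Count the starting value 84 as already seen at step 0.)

10

84 = (2,2,0)_6 → 2² + 2² + 0² = 8
8 = (1,2)_6 → 1² + 2² = 5
5 = (5)_6 → 5² = 25
25 = (4,1)_6 → 4² + 1² = 17
17 = (2,5)_6 → 2² + 5² = 29
29 = (4,5)_6 → 4² + 5² = 41
41 = (1,0,5)_6 → 1² + 0² + 5² = 26
26 = (4,2)_6 → 4² + 2² = 20
20 = (3,2)_6 → 3² + 2² = 13
13 = (2,1)_6 → 2² + 1² = 5  — 5 repeats.
That took 10 steps.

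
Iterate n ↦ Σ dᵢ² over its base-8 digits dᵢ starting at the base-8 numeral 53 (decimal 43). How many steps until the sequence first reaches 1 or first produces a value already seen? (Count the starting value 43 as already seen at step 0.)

3

43 = (5,3)_8 → 34
34 = (4,2)_8 → 20
20 = (2,4)_8 → 20  — 20 repeats.
That took 3 steps.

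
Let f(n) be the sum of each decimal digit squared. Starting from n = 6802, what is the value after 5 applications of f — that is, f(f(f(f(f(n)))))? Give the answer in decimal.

29

6802 → 6² + 8² + 0² + 2² = 104
104 → 1² + 0² + 4² = 17
17 → 1² + 7² = 50
50 → 5² + 0² = 25
25 → 2² + 5² = 29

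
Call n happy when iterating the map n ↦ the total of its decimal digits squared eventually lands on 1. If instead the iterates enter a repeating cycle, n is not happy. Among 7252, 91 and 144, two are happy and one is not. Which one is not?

7252: 7252 → 82 → 68 → 100 → 1  — reaches 1 (happy)
91: 91 → 82 → 68 → 100 → 1  — reaches 1 (happy)
144: 144 → 33 → 18 → 65 → 61 → 37 → 58 → 89 → 145 → 42 → 20 → 4 → 16 → 37  — repeats 37 (not happy)

144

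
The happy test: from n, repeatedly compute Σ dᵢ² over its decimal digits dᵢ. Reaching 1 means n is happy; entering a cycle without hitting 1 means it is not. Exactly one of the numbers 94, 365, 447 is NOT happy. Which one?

94: 94 → 97 → 130 → 10 → 1  — reaches 1 (happy)
365: 365 → 70 → 49 → 97 → 130 → 10 → 1  — reaches 1 (happy)
447: 447 → 81 → 65 → 61 → 37 → 58 → 89 → 145 → 42 → 20 → 4 → 16 → 37  — repeats 37 (not happy)

447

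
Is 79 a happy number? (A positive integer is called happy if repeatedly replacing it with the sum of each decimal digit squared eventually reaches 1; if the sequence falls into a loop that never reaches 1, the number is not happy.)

79 → 130
130 → 10
10 → 1  — reached 1.

happy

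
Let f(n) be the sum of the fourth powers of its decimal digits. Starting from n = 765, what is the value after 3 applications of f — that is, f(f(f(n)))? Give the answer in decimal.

7938

765 → 7⁴ + 6⁴ + 5⁴ = 2401 + 1296 + 625 = 4322
4322 → 4⁴ + 3⁴ + 2⁴ + 2⁴ = 256 + 81 + 16 + 16 = 369
369 → 3⁴ + 6⁴ + 9⁴ = 81 + 1296 + 6561 = 7938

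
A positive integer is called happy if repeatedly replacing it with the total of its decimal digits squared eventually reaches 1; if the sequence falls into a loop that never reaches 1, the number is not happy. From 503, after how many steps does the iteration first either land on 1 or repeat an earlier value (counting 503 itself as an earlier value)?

503 → 5² + 0² + 3² = 34
34 → 3² + 4² = 25
25 → 2² + 5² = 29
29 → 2² + 9² = 85
85 → 8² + 5² = 89
89 → 8² + 9² = 145
145 → 1² + 4² + 5² = 42
42 → 4² + 2² = 20
20 → 2² + 0² = 4
4 → 4² = 16
16 → 1² + 6² = 37
37 → 3² + 7² = 58
58 → 5² + 8² = 89  — 89 repeats.
That took 13 steps.

13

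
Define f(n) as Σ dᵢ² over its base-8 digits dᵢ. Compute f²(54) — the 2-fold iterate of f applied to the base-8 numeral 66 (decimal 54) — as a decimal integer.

54 = (6,6)_8 → 6² + 6² = 36 + 36 = 72
72 = (1,1,0)_8 → 1² + 1² + 0² = 1 + 1 + 0 = 2

2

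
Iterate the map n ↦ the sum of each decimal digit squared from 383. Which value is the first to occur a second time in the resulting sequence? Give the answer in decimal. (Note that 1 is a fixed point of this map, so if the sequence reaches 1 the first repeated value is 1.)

383 → 3² + 8² + 3² = 82
82 → 8² + 2² = 68
68 → 6² + 8² = 100
100 → 1² + 0² + 0² = 1  — reached the fixed point 1.
1 → 1, so 1 is the first repeated value.

1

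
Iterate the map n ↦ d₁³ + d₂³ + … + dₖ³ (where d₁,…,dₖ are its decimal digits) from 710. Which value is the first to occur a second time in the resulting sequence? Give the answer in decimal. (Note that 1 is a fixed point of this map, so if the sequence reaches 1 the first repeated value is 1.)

371

710 → 7³ + 1³ + 0³ = 344
344 → 3³ + 4³ + 4³ = 155
155 → 1³ + 5³ + 5³ = 251
251 → 2³ + 5³ + 1³ = 134
134 → 1³ + 3³ + 4³ = 92
92 → 9³ + 2³ = 737
737 → 7³ + 3³ + 7³ = 713
713 → 7³ + 1³ + 3³ = 371
371 → 3³ + 7³ + 1³ = 371  — 371 already appeared earlier.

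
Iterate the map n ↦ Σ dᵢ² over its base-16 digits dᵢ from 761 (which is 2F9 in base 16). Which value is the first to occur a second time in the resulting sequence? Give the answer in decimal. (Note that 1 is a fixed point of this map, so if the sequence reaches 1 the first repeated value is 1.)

169

761 = (2,15,9)_16 → 2² + 15² + 9² = 310
310 = (1,3,6)_16 → 1² + 3² + 6² = 46
46 = (2,14)_16 → 2² + 14² = 200
200 = (12,8)_16 → 12² + 8² = 208
208 = (13,0)_16 → 13² + 0² = 169
169 = (10,9)_16 → 10² + 9² = 181
181 = (11,5)_16 → 11² + 5² = 146
146 = (9,2)_16 → 9² + 2² = 85
85 = (5,5)_16 → 5² + 5² = 50
50 = (3,2)_16 → 3² + 2² = 13
13 = (13)_16 → 13² = 169  — 169 already appeared earlier.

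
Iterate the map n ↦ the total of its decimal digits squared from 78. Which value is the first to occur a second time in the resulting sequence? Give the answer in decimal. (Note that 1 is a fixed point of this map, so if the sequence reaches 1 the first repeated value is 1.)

4

78 → 113
113 → 11
11 → 2
2 → 4
4 → 16
16 → 37
37 → 58
58 → 89
89 → 145
145 → 42
42 → 20
20 → 4  — 4 already appeared earlier.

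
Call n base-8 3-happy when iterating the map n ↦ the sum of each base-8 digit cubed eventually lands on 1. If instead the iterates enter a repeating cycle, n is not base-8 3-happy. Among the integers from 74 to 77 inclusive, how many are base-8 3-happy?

2

74: 74 → 10 → 9 → 2 → 8 → 1  — base-8 3-happy
75: 75 → 29 → 152 → 35 → 91 → 55 → 559 → 469 → 476 → 434 → 440 → 559  — not base-8 3-happy
76: 76 → 66 → 9 → 2 → 8 → 1  — base-8 3-happy
77: 77 → 127 → 687 → 477 → 495 → 811 → 217 → 55 → 559 → 469 → 476 → 434 → 440 → 559  — not base-8 3-happy
base-8 3-happy: 74, 76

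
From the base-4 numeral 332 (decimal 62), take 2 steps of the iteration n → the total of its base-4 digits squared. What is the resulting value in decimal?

6

62 = (3,3,2)_4 → 22
22 = (1,1,2)_4 → 6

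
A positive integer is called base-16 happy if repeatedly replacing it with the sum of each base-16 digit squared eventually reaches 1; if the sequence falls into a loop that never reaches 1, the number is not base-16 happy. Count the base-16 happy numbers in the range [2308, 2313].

2308: 2308 → 97 → 37 → 29 → 170 → 200 → 208 → 169 → 181 → 146 → 85 → 50 → 13 → 169  (repeats 169)
2309: 2309 → 106 → 136 → 128 → 64 → 16 → 1  (reaches 1)
2310: 2310 → 117 → 74 → 116 → 65 → 17 → 2 → 4 → 16 → 1  (reaches 1)
2311: 2311 → 130 → 68 → 32 → 4 → 16 → 1  (reaches 1)
2312: 2312 → 145 → 82 → 29 → 170 → 200 → 208 → 169 → 181 → 146 → 85 → 50 → 13 → 169  (repeats 169)
2313: 2313 → 162 → 104 → 100 → 52 → 25 → 82 → 29 → 170 → 200 → 208 → 169 → 181 → 146 → 85 → 50 → 13 → 169  (repeats 169)
base-16 happy: 2309, 2310, 2311

3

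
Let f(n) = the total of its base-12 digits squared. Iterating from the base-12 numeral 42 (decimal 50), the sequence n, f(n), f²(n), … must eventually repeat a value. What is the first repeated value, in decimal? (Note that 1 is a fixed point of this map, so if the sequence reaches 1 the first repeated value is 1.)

50 = (4,2)_12 → 20
20 = (1,8)_12 → 65
65 = (5,5)_12 → 50  — 50 already appeared earlier.

50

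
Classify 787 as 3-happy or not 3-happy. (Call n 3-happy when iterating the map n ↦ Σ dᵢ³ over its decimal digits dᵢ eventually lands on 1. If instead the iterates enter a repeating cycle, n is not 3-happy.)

3-happy

787 → 7³ + 8³ + 7³ = 1198
1198 → 1³ + 1³ + 9³ + 8³ = 1243
1243 → 1³ + 2³ + 4³ + 3³ = 100
100 → 1³ + 0³ + 0³ = 1  — reached 1.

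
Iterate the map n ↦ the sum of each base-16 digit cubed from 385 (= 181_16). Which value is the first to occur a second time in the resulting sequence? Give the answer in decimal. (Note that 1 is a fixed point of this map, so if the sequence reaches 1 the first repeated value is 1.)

1

385 = (1,8,1)_16 → 1³ + 8³ + 1³ = 1 + 512 + 1 = 514
514 = (2,0,2)_16 → 2³ + 0³ + 2³ = 8 + 0 + 8 = 16
16 = (1,0)_16 → 1³ + 0³ = 1 + 0 = 1  — reached the fixed point 1.
1 → 1, so 1 is the first repeated value.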